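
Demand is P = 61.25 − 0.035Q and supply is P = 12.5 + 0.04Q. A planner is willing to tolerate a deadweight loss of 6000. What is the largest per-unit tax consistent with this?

30

Competitive equilibrium: 61.25 − 0.035Q = 12.5 + 0.04Q → Q* = 650, P* = 38.5.
A tax t gives ΔQ = t/0.075 and wedge t, so DWL = t²/0.15.
t²/0.15 = 6000 → t² = 900 → t = 30.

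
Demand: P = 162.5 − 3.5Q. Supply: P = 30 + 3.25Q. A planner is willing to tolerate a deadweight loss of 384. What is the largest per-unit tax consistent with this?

72

Competitive equilibrium: 162.5 − 3.5Q = 30 + 3.25Q → Q* = 19.6296, P* = 93.7963.
A tax t gives ΔQ = t/6.75 and wedge t, so DWL = t²/13.5.
t²/13.5 = 384 → t² = 5184 → t = 72.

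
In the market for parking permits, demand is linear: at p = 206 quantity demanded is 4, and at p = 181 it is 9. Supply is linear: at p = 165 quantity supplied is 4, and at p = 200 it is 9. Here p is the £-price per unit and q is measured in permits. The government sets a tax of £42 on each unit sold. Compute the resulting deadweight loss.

Demand slope = (181 − 206)/(9 − 4) = −5, so p = 226 − 5q.
Supply slope = (200 − 165)/(9 − 4) = 7, so p = 137 + 7q.
Competitive equilibrium: 226 − 5q = 137 + 7q → q* = 7.4167, p* = 188.9167.
With the tax, the buyer price exceeds the seller price by 42: (226 − 5q) − (137 + 7q) = 42 → q' = 3.9167.
Δq = 7.4167 − 3.9167 = 3.5; the wedge equals the tax, 42.
DWL = ½ × 3.5 × 42 = £73.50.

£73.50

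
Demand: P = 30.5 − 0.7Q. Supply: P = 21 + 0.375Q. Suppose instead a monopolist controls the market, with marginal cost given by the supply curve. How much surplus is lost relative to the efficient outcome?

Competitive equilibrium: 30.5 − 0.7Q = 21 + 0.375Q → Q* = 8.8372, P* = 24.314.
Marginal revenue: MR = 30.5 − 1.4Q. Set MR = MC: 30.5 − 1.4Q = 21 + 0.375Q → Q_m = 5.3521.
Price P_m = 30.5 − 0.7·5.3521 = 26.7535; MC(Q_m) = 21 + 0.375·5.3521 = 23.007.
Competitive Q* = 8.8372, so ΔQ = 3.4851; wedge = 26.7535 − 23.007 = 3.7465.
Welfare loss = ½ × 3.4851 × 3.7465 = 6.53.

6.53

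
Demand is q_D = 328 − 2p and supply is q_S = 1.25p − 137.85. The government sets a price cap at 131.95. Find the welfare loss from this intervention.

131.72

In inverse form: demand p = 164 − 0.5q, supply p = 110.28 + 0.8q.
Competitive equilibrium: 164 − 0.5q = 110.28 + 0.8q → q* = 41.3231, p* = 143.3385.
At the ceiling p = 131.95, quantity supplied = (131.95 − 110.28)/0.8 = 27.0875.
Willingness to pay at q' = 27.0875: 164 − 0.5·27.0875 = 150.4563.
Δq = 41.3231 − 27.0875 = 14.2356; wedge = 150.4563 − 131.95 = 18.5063.
Deadweight loss = ½ × 14.2356 × 18.5063 = 131.72.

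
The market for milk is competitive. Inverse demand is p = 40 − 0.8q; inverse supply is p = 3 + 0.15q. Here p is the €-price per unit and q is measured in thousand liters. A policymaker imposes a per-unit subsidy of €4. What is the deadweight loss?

Competitive equilibrium: 40 − 0.8q = 3 + 0.15q → q* = 38.9474, p* = 8.8421.
The subsidy lowers effective supply by 4: p = 0.15q − 1.
New quantity: 40 − 0.8q = 0.15q − 1 → q' = 43.1579.
Overproduction Δq = 43.1579 − 38.9474 = 4.2105; wedge = subsidy = 4.
Welfare loss = ½ × 4.2105 × 4 = €8.42 thousand.

€8.42 thousand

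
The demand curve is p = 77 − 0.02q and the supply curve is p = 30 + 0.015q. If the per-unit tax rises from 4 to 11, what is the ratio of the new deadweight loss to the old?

Competitive equilibrium: 77 − 0.02q = 30 + 0.015q → q* = 1342.8571, p* = 50.1429.
For a per-unit tax t: Δq = t/0.035, so DWL = ½·t·(t/0.035) = t²/0.07.
At t = 4: DWL = 228.571. At t = 11: DWL = 1728.571.
Ratio = (11/4)² = 7.5625.

7.5625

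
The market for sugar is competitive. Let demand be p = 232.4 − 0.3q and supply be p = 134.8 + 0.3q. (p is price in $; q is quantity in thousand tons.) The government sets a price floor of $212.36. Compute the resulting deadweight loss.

$2757.13 thousand

Competitive equilibrium: 232.4 − 0.3q = 134.8 + 0.3q → q* = 162.6667, p* = 183.6.
At the floor p = 212.36, quantity demanded = (232.4 − 212.36)/0.3 = 66.8.
Sellers' marginal cost at q' = 66.8: 134.8 + 0.3·66.8 = 154.84.
Δq = 162.6667 − 66.8 = 95.8667; wedge = 212.36 − 154.84 = 57.52.
Welfare loss = ½ × 95.8667 × 57.52 = $2757.13 thousand.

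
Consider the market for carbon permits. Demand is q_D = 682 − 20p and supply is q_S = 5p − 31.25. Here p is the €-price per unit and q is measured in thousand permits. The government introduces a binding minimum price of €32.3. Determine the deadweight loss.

In inverse form: demand p = 34.1 − 0.05q, supply p = 6.25 + 0.2q.
Competitive equilibrium: 34.1 − 0.05q = 6.25 + 0.2q → q* = 111.4, p* = 28.53.
At the floor p = 32.3, quantity demanded = (34.1 − 32.3)/0.05 = 36.
Sellers' marginal cost at q' = 36: 6.25 + 0.2·36 = 13.45.
Δq = 111.4 − 36 = 75.4; wedge = 32.3 − 13.45 = 18.85.
Deadweight loss = ½ × 75.4 × 18.85 = €710.645 thousand.

€710.645 thousand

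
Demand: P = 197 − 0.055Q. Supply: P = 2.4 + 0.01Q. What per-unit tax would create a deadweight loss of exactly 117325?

123.5

Competitive equilibrium: 197 − 0.055Q = 2.4 + 0.01Q → Q* = 2993.8462, P* = 32.3385.
A tax t gives ΔQ = t/0.065 and wedge t, so DWL = t²/0.13.
t²/0.13 = 117325 → t² = 15252.25 → t = 123.5.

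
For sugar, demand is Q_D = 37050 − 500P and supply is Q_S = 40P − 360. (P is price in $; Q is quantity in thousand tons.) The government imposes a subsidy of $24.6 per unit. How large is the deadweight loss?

$11206.67 thousand

In inverse form: demand P = 74.1 − 0.002Q, supply P = 9 + 0.025Q.
Competitive equilibrium: 74.1 − 0.002Q = 9 + 0.025Q → Q* = 2411.1111, P* = 69.2778.
The subsidy lowers effective supply by 24.6: P = 0.025Q − 15.6.
New quantity: 74.1 − 0.002Q = 0.025Q − 15.6 → Q' = 3322.2222.
Overproduction ΔQ = 3322.2222 − 2411.1111 = 911.1111; wedge = subsidy = 24.6.
The triangle = ½ × 911.1111 × 24.6 = $11206.67 thousand.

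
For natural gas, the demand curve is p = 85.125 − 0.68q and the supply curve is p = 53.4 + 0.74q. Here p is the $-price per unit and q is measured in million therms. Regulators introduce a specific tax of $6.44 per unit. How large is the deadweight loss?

$14.60 million

Competitive equilibrium: 85.125 − 0.68q = 53.4 + 0.74q → q* = 22.3415, p* = 69.9327.
With the tax, the buyer price exceeds the seller price by 6.44: (85.125 − 0.68q) − (53.4 + 0.74q) = 6.44 → q' = 17.8063.
Δq = 22.3415 − 17.8063 = 4.5352; the wedge equals the tax, 6.44.
DWL = ½ × 4.5352 × 6.44 = $14.60 million.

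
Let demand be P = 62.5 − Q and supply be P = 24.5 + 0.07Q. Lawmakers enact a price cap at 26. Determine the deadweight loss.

106.14

Competitive equilibrium: 62.5 − Q = 24.5 + 0.07Q → Q* = 35.514, P* = 26.986.
At the ceiling P = 26, quantity supplied = (26 − 24.5)/0.07 = 21.4286.
Willingness to pay at Q' = 21.4286: 62.5 − 1·21.4286 = 41.0714.
ΔQ = 35.514 − 21.4286 = 14.0854; wedge = 41.0714 − 26 = 15.0714.
Deadweight loss = ½ × 14.0854 × 15.0714 = 106.14.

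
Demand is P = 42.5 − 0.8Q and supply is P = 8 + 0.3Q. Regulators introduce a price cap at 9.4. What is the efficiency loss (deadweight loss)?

392

Competitive equilibrium: 42.5 − 0.8Q = 8 + 0.3Q → Q* = 31.3636, P* = 17.4091.
At the ceiling P = 9.4, quantity supplied = (9.4 − 8)/0.3 = 4.6667.
Willingness to pay at Q' = 4.6667: 42.5 − 0.8·4.6667 = 38.7666.
ΔQ = 31.3636 − 4.6667 = 26.6969; wedge = 38.7666 − 9.4 = 29.3666.
Deadweight loss = ½ × 26.6969 × 29.3666 = 392.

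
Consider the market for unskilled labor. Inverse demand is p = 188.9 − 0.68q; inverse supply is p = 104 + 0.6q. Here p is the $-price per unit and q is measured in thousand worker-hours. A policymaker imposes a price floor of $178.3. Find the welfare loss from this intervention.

$1647.70 thousand

Competitive equilibrium: 188.9 − 0.68q = 104 + 0.6q → q* = 66.3281, p* = 143.7969.
At the floor p = 178.3, quantity demanded = (188.9 − 178.3)/0.68 = 15.5882.
Sellers' marginal cost at q' = 15.5882: 104 + 0.6·15.5882 = 113.3529.
Δq = 66.3281 − 15.5882 = 50.7399; wedge = 178.3 − 113.3529 = 64.9471.
DWL = ½ × 50.7399 × 64.9471 = $1647.70 thousand.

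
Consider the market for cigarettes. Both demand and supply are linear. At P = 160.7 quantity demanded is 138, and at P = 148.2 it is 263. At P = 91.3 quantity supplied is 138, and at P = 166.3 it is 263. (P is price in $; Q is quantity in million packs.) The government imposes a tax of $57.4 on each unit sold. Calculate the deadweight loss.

Demand slope = (148.2 − 160.7)/(263 − 138) = −0.1, so P = 174.5 − 0.1Q.
Supply slope = (166.3 − 91.3)/(263 − 138) = 0.6, so P = 8.5 + 0.6Q.
Competitive equilibrium: 174.5 − 0.1Q = 8.5 + 0.6Q → Q* = 237.1429, P* = 150.7857.
With the tax, the buyer price exceeds the seller price by 57.4: (174.5 − 0.1Q) − (8.5 + 0.6Q) = 57.4 → Q' = 155.1429.
ΔQ = 237.1429 − 155.1429 = 82; the wedge equals the tax, 57.4.
Welfare loss = ½ × 82 × 57.4 = $2353.40 million.

$2353.40 million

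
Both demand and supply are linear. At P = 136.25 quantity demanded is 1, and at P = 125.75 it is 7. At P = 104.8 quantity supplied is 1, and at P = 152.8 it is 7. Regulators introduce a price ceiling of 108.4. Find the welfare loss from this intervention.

37.56

Demand slope = (125.75 − 136.25)/(7 − 1) = −1.75, so P = 138 − 1.75Q.
Supply slope = (152.8 − 104.8)/(7 − 1) = 8, so P = 96.8 + 8Q.
Competitive equilibrium: 138 − 1.75Q = 96.8 + 8Q → Q* = 4.2256, P* = 130.6051.
At the ceiling P = 108.4, quantity supplied = (108.4 − 96.8)/8 = 1.45.
Willingness to pay at Q' = 1.45: 138 − 1.75·1.45 = 135.4625.
ΔQ = 4.2256 − 1.45 = 2.7756; wedge = 135.4625 − 108.4 = 27.0625.
DWL = ½ × 2.7756 × 27.0625 = 37.56.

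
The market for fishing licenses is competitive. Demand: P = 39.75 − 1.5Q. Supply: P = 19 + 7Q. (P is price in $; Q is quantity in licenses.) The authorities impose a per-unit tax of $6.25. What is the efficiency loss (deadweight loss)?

Competitive equilibrium: 39.75 − 1.5Q = 19 + 7Q → Q* = 2.4412, P* = 36.0882.
With the tax, the buyer price exceeds the seller price by 6.25: (39.75 − 1.5Q) − (19 + 7Q) = 6.25 → Q' = 1.7059.
ΔQ = 2.4412 − 1.7059 = 0.7353; the wedge equals the tax, 6.25.
Welfare loss = ½ × 0.7353 × 6.25 = $2.30.

$2.30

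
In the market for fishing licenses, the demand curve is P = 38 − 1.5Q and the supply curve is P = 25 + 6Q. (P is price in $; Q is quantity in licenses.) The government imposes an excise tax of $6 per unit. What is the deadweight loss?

$2.40

Competitive equilibrium: 38 − 1.5Q = 25 + 6Q → Q* = 1.7333, P* = 35.4.
With the tax, the buyer price exceeds the seller price by 6: (38 − 1.5Q) − (25 + 6Q) = 6 → Q' = 0.9333.
ΔQ = 1.7333 − 0.9333 = 0.8; the wedge equals the tax, 6.
Deadweight loss = ½ × 0.8 × 6 = $2.40.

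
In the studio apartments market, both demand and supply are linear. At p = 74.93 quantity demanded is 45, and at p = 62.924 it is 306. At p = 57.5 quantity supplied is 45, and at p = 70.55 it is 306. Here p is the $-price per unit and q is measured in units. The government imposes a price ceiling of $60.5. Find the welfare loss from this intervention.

$709.32

Demand slope = (62.924 − 74.93)/(306 − 45) = −0.046, so p = 77 − 0.046q.
Supply slope = (70.55 − 57.5)/(306 − 45) = 0.05, so p = 55.25 + 0.05q.
Competitive equilibrium: 77 − 0.046q = 55.25 + 0.05q → q* = 226.5625, p* = 66.5781.
At the ceiling p = 60.5, quantity supplied = (60.5 − 55.25)/0.05 = 105.
Willingness to pay at q' = 105: 77 − 0.046·105 = 72.17.
Δq = 226.5625 − 105 = 121.5625; wedge = 72.17 − 60.5 = 11.67.
DWL = ½ × 121.5625 × 11.67 = $709.32.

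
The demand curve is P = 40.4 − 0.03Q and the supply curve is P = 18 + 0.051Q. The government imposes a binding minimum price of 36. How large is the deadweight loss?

683.15

Competitive equilibrium: 40.4 − 0.03Q = 18 + 0.051Q → Q* = 276.5432, P* = 32.1037.
At the floor P = 36, quantity demanded = (40.4 − 36)/0.03 = 146.6667.
Sellers' marginal cost at Q' = 146.6667: 18 + 0.051·146.6667 = 25.48.
ΔQ = 276.5432 − 146.6667 = 129.8765; wedge = 36 − 25.48 = 10.52.
The triangle = ½ × 129.8765 × 10.52 = 683.15.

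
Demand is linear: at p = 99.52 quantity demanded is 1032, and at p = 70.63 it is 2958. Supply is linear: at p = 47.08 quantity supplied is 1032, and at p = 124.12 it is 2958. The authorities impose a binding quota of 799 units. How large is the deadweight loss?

Demand slope = (70.63 − 99.52)/(2958 − 1032) = −0.015, so p = 115 − 0.015q.
Supply slope = (124.12 − 47.08)/(2958 − 1032) = 0.04, so p = 5.8 + 0.04q.
Competitive equilibrium: 115 − 0.015q = 5.8 + 0.04q → q* = 1985.45455, p* = 85.21818.
At q = 799: demand price = 115 − 0.015·799 = 103.015; supply price = 5.8 + 0.04·799 = 37.76.
Δq = 1985.45455 − 799 = 1186.45455; wedge = 103.015 − 37.76 = 65.255.
The triangle = ½ × 1186.45455 × 65.255 = 38711.05.

38711.05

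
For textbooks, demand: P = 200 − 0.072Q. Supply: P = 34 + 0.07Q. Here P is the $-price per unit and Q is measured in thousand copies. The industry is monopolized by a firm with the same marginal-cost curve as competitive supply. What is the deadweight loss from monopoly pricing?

Competitive equilibrium: 200 − 0.072Q = 34 + 0.07Q → Q* = 1169.01408, P* = 115.83099.
Marginal revenue: MR = 200 − 0.144Q. Set MR = MC: 200 − 0.144Q = 34 + 0.07Q → Q_m = 775.70093.
Price P_m = 200 − 0.072·775.70093 = 144.14953; MC(Q_m) = 34 + 0.07·775.70093 = 88.29907.
Competitive Q* = 1169.01408, so ΔQ = 393.31315; wedge = 144.14953 − 88.29907 = 55.85046.
Welfare loss = ½ × 393.31315 × 55.85046 = $10983.36 thousand.

$10983.36 thousand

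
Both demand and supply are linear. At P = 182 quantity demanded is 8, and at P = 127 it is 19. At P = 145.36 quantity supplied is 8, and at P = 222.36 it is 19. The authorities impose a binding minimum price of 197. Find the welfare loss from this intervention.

219.86

Demand slope = (127 − 182)/(19 − 8) = −5, so P = 222 − 5Q.
Supply slope = (222.36 − 145.36)/(19 − 8) = 7, so P = 89.36 + 7Q.
Competitive equilibrium: 222 − 5Q = 89.36 + 7Q → Q* = 11.0533, P* = 166.7333.
At the floor P = 197, quantity demanded = (222 − 197)/5 = 5.
Sellers' marginal cost at Q' = 5: 89.36 + 7·5 = 124.36.
ΔQ = 11.0533 − 5 = 6.0533; wedge = 197 − 124.36 = 72.64.
The triangle = ½ × 6.0533 × 72.64 = 219.86.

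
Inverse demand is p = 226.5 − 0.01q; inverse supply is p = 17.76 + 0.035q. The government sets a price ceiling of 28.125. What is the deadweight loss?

424294.04

Competitive equilibrium: 226.5 − 0.01q = 17.76 + 0.035q → q* = 4638.66667, p* = 180.11333.
At the ceiling p = 28.125, quantity supplied = (28.125 − 17.76)/0.035 = 296.14286.
Willingness to pay at q' = 296.14286: 226.5 − 0.01·296.14286 = 223.53857.
Δq = 4638.66667 − 296.14286 = 4342.52381; wedge = 223.53857 − 28.125 = 195.41357.
Welfare loss = ½ × 4342.52381 × 195.41357 = 424294.04.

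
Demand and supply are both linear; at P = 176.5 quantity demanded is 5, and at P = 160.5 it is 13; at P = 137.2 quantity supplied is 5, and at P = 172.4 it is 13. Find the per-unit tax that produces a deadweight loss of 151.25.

Demand slope = (160.5 − 176.5)/(13 − 5) = −2, so P = 186.5 − 2Q.
Supply slope = (172.4 − 137.2)/(13 − 5) = 4.4, so P = 115.2 + 4.4Q.
Competitive equilibrium: 186.5 − 2Q = 115.2 + 4.4Q → Q* = 11.1406, P* = 164.2188.
A tax t gives ΔQ = t/6.4 and wedge t, so DWL = t²/12.8.
t²/12.8 = 151.25 → t² = 1936 → t = 44.

44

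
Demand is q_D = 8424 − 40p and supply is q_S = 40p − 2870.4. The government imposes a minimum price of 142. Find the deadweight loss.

26.896

In inverse form: demand p = 210.6 − 0.025q, supply p = 71.76 + 0.025q.
Competitive equilibrium: 210.6 − 0.025q = 71.76 + 0.025q → q* = 2776.8, p* = 141.18.
At the floor p = 142, quantity demanded = (210.6 − 142)/0.025 = 2744.
Sellers' marginal cost at q' = 2744: 71.76 + 0.025·2744 = 140.36.
Δq = 2776.8 − 2744 = 32.8; wedge = 142 − 140.36 = 1.64.
Deadweight loss = ½ × 32.8 × 1.64 = 26.896.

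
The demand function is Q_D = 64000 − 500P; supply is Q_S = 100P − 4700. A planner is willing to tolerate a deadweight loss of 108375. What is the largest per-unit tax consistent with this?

51

In inverse form: demand P = 128 − 0.002Q, supply P = 47 + 0.01Q.
Competitive equilibrium: 128 − 0.002Q = 47 + 0.01Q → Q* = 6750, P* = 114.5.
A tax t gives ΔQ = t/0.012 and wedge t, so DWL = t²/0.024.
t²/0.024 = 108375 → t² = 2601 → t = 51.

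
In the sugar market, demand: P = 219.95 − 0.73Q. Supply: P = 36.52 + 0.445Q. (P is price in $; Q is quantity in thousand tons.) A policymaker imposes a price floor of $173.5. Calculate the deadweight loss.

$5024.68 thousand

Competitive equilibrium: 219.95 − 0.73Q = 36.52 + 0.445Q → Q* = 156.1106, P* = 105.9892.
At the floor P = 173.5, quantity demanded = (219.95 − 173.5)/0.73 = 63.6301.
Sellers' marginal cost at Q' = 63.6301: 36.52 + 0.445·63.6301 = 64.8354.
ΔQ = 156.1106 − 63.6301 = 92.4805; wedge = 173.5 − 64.8354 = 108.6646.
Welfare loss = ½ × 92.4805 × 108.6646 = $5024.68 thousand.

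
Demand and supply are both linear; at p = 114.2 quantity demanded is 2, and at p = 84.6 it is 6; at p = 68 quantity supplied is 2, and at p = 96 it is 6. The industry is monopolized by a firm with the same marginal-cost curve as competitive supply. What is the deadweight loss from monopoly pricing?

Demand slope = (84.6 − 114.2)/(6 − 2) = −7.4, so p = 129 − 7.4q.
Supply slope = (96 − 68)/(6 − 2) = 7, so p = 54 + 7q.
Competitive equilibrium: 129 − 7.4q = 54 + 7q → q* = 5.208333, p* = 90.458333.
Marginal revenue: MR = 129 − 14.8q. Set MR = MC: 129 − 14.8q = 54 + 7q → q_m = 3.440367.
Price p_m = 129 − 7.4·3.440367 = 103.541284; MC(q_m) = 54 + 7·3.440367 = 78.082569.
Competitive q* = 5.208333, so Δq = 1.767966; wedge = 103.541284 − 78.082569 = 25.458715.
Welfare loss = ½ × 1.767966 × 25.458715 = 22.51.

22.51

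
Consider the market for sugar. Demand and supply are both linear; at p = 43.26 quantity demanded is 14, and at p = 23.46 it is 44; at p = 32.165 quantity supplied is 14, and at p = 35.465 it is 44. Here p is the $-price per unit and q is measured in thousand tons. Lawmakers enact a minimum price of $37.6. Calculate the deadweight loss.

$13.10 thousand

Demand slope = (23.46 − 43.26)/(44 − 14) = −0.66, so p = 52.5 − 0.66q.
Supply slope = (35.465 − 32.165)/(44 − 14) = 0.11, so p = 30.625 + 0.11q.
Competitive equilibrium: 52.5 − 0.66q = 30.625 + 0.11q → q* = 28.4091, p* = 33.75.
At the floor p = 37.6, quantity demanded = (52.5 − 37.6)/0.66 = 22.5758.
Sellers' marginal cost at q' = 22.5758: 30.625 + 0.11·22.5758 = 33.1083.
Δq = 28.4091 − 22.5758 = 5.8333; wedge = 37.6 − 33.1083 = 4.4917.
Welfare loss = ½ × 5.8333 × 4.4917 = $13.10 thousand.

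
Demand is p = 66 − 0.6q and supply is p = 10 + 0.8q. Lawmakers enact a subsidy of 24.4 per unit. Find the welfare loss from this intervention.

212.63

Competitive equilibrium: 66 − 0.6q = 10 + 0.8q → q* = 40, p* = 42.
The subsidy lowers effective supply by 24.4: p = 0.8q − 14.4.
New quantity: 66 − 0.6q = 0.8q − 14.4 → q' = 57.4286.
Overproduction Δq = 57.4286 − 40 = 17.4286; wedge = subsidy = 24.4.
The triangle = ½ × 17.4286 × 24.4 = 212.63.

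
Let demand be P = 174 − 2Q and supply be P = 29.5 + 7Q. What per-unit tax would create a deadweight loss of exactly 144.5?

51

Competitive equilibrium: 174 − 2Q = 29.5 + 7Q → Q* = 16.0556, P* = 141.8889.
A tax t gives ΔQ = t/9 and wedge t, so DWL = t²/18.
t²/18 = 144.5 → t² = 2601 → t = 51.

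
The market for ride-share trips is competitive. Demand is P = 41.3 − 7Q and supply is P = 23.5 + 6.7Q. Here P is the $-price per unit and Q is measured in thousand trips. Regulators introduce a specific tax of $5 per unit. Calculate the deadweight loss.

Competitive equilibrium: 41.3 − 7Q = 23.5 + 6.7Q → Q* = 1.2993, P* = 32.2051.
With the tax, the buyer price exceeds the seller price by 5: (41.3 − 7Q) − (23.5 + 6.7Q) = 5 → Q' = 0.9343.
ΔQ = 1.2993 − 0.9343 = 0.365; the wedge equals the tax, 5.
Deadweight loss = ½ × 0.365 × 5 = $0.91 thousand.

$0.91 thousand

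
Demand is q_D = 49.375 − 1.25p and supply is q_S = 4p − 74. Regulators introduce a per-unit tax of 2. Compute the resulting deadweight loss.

1.90

In inverse form: demand p = 39.5 − 0.8q, supply p = 18.5 + 0.25q.
Competitive equilibrium: 39.5 − 0.8q = 18.5 + 0.25q → q* = 20, p* = 23.5.
With the tax, the buyer price exceeds the seller price by 2: (39.5 − 0.8q) − (18.5 + 0.25q) = 2 → q' = 18.0952.
Δq = 20 − 18.0952 = 1.9048; the wedge equals the tax, 2.
DWL = ½ × 1.9048 × 2 = 1.90.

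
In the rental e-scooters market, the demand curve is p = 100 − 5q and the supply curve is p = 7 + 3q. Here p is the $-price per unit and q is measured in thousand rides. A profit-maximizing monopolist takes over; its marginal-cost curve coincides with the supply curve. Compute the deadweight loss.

Competitive equilibrium: 100 − 5q = 7 + 3q → q* = 11.625, p* = 41.875.
Marginal revenue: MR = 100 − 10q. Set MR = MC: 100 − 10q = 7 + 3q → q_m = 7.15385.
Price p_m = 100 − 5·7.15385 = 64.23075; MC(q_m) = 7 + 3·7.15385 = 28.46155.
Competitive q* = 11.625, so Δq = 4.47115; wedge = 64.23075 − 28.46155 = 35.7692.
DWL = ½ × 4.47115 × 35.7692 = $79.96 thousand.

$79.96 thousand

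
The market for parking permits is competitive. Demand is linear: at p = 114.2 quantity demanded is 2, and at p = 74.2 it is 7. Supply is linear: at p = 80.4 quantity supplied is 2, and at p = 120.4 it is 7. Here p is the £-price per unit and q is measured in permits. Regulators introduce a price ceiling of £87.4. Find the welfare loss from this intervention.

Demand slope = (74.2 − 114.2)/(7 − 2) = −8, so p = 130.2 − 8q.
Supply slope = (120.4 − 80.4)/(7 − 2) = 8, so p = 64.4 + 8q.
Competitive equilibrium: 130.2 − 8q = 64.4 + 8q → q* = 4.1125, p* = 97.3.
At the ceiling p = 87.4, quantity supplied = (87.4 − 64.4)/8 = 2.875.
Willingness to pay at q' = 2.875: 130.2 − 8·2.875 = 107.2.
Δq = 4.1125 − 2.875 = 1.2375; wedge = 107.2 − 87.4 = 19.8.
Deadweight loss = ½ × 1.2375 × 19.8 = £12.25.

£12.25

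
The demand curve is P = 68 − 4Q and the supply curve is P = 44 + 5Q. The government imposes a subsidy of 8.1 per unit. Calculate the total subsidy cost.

Competitive equilibrium: 68 − 4Q = 44 + 5Q → Q* = 2.6667, P* = 57.3333.
The subsidy lowers effective supply by 8.1: P = 35.9 + 5Q.
New quantity: 68 − 4Q = 35.9 + 5Q → Q' = 3.5667.
Total subsidy cost = 8.1 × 3.5667 = 28.89.

28.89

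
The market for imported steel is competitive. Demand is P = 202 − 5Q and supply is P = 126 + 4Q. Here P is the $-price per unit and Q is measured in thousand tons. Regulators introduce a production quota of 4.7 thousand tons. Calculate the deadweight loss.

$63.09 thousand

Competitive equilibrium: 202 − 5Q = 126 + 4Q → Q* = 8.4444, P* = 159.7778.
At Q = 4.7: demand price = 202 − 5·4.7 = 178.5; supply price = 126 + 4·4.7 = 144.8.
ΔQ = 8.4444 − 4.7 = 3.7444; wedge = 178.5 − 144.8 = 33.7.
DWL = ½ × 3.7444 × 33.7 = $63.09 thousand.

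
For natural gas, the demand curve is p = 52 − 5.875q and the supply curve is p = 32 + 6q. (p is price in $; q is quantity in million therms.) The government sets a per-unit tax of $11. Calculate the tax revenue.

$8.34 million

Competitive equilibrium: 52 − 5.875q = 32 + 6q → q* = 1.6842, p* = 42.1053.
With the tax, the buyer price exceeds the seller price by 11: (52 − 5.875q) − (32 + 6q) = 11 → q' = 0.7579.
Tax revenue = 11 × 0.7579 = $8.34 million.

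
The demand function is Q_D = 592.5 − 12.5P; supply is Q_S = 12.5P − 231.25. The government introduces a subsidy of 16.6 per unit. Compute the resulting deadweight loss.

861.125

In inverse form: demand P = 47.4 − 0.08Q, supply P = 18.5 + 0.08Q.
Competitive equilibrium: 47.4 − 0.08Q = 18.5 + 0.08Q → Q* = 180.625, P* = 32.95.
The subsidy lowers effective supply by 16.6: P = 1.9 + 0.08Q.
New quantity: 47.4 − 0.08Q = 1.9 + 0.08Q → Q' = 284.375.
Overproduction ΔQ = 284.375 − 180.625 = 103.75; wedge = subsidy = 16.6.
The triangle = ½ × 103.75 × 16.6 = 861.125.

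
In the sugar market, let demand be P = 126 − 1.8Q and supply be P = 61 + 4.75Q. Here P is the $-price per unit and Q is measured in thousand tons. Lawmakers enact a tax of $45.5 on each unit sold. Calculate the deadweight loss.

$158.03 thousand

Competitive equilibrium: 126 − 1.8Q = 61 + 4.75Q → Q* = 9.92366, P* = 108.1374.
With the tax, the buyer price exceeds the seller price by 45.5: (126 − 1.8Q) − (61 + 4.75Q) = 45.5 → Q' = 2.9771.
ΔQ = 9.92366 − 2.9771 = 6.94656; the wedge equals the tax, 45.5.
DWL = ½ × 6.94656 × 45.5 = $158.03 thousand.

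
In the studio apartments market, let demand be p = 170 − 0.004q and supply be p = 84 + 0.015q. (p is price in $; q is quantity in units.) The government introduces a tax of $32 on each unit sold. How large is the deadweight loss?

$26947.37

Competitive equilibrium: 170 − 0.004q = 84 + 0.015q → q* = 4526.3158, p* = 151.8947.
With the tax, the buyer price exceeds the seller price by 32: (170 − 0.004q) − (84 + 0.015q) = 32 → q' = 2842.1053.
Δq = 4526.3158 − 2842.1053 = 1684.2105; the wedge equals the tax, 32.
The triangle = ½ × 1684.2105 × 32 = $26947.37.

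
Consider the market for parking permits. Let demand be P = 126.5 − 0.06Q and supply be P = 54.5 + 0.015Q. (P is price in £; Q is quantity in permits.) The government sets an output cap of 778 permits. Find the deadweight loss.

Competitive equilibrium: 126.5 − 0.06Q = 54.5 + 0.015Q → Q* = 960, P* = 68.9.
At Q = 778: demand price = 126.5 − 0.06·778 = 79.82; supply price = 54.5 + 0.015·778 = 66.17.
ΔQ = 960 − 778 = 182; wedge = 79.82 − 66.17 = 13.65.
Deadweight loss = ½ × 182 × 13.65 = £1242.15.

£1242.15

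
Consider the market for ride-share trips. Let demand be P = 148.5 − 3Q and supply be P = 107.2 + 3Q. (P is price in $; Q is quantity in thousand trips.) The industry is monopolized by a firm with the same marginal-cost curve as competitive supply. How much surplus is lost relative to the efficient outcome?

Competitive equilibrium: 148.5 − 3Q = 107.2 + 3Q → Q* = 6.8833, P* = 127.85.
Marginal revenue: MR = 148.5 − 6Q. Set MR = MC: 148.5 − 6Q = 107.2 + 3Q → Q_m = 4.5889.
Price P_m = 148.5 − 3·4.5889 = 134.7333; MC(Q_m) = 107.2 + 3·4.5889 = 120.9667.
Competitive Q* = 6.8833, so ΔQ = 2.2944; wedge = 134.7333 − 120.9667 = 13.7666.
The triangle = ½ × 2.2944 × 13.7666 = $15.79 thousand.

$15.79 thousand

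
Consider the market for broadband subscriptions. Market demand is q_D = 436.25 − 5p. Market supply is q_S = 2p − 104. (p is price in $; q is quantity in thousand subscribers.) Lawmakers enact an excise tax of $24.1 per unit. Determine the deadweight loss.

$414.86 thousand

In inverse form: demand p = 87.25 − 0.2q, supply p = 52 + 0.5q.
Competitive equilibrium: 87.25 − 0.2q = 52 + 0.5q → q* = 50.3571, p* = 77.1786.
With the tax, the buyer price exceeds the seller price by 24.1: (87.25 − 0.2q) − (52 + 0.5q) = 24.1 → q' = 15.9286.
Δq = 50.3571 − 15.9286 = 34.4285; the wedge equals the tax, 24.1.
DWL = ½ × 34.4285 × 24.1 = $414.86 thousand.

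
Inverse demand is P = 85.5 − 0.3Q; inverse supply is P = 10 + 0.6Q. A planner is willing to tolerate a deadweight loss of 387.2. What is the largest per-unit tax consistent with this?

Competitive equilibrium: 85.5 − 0.3Q = 10 + 0.6Q → Q* = 83.8889, P* = 60.3333.
A tax t gives ΔQ = t/0.9 and wedge t, so DWL = t²/1.8.
t²/1.8 = 387.2 → t² = 696.96 → t = 26.4.

26.4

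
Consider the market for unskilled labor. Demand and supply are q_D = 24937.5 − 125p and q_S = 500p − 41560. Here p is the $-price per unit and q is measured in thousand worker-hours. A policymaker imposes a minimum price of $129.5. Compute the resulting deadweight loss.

In inverse form: demand p = 199.5 − 0.008q, supply p = 83.12 + 0.002q.
Competitive equilibrium: 199.5 − 0.008q = 83.12 + 0.002q → q* = 11638, p* = 106.396.
At the floor p = 129.5, quantity demanded = (199.5 − 129.5)/0.008 = 8750.
Sellers' marginal cost at q' = 8750: 83.12 + 0.002·8750 = 100.62.
Δq = 11638 − 8750 = 2888; wedge = 129.5 − 100.62 = 28.88.
Welfare loss = ½ × 2888 × 28.88 = $41702.72 thousand.

$41702.72 thousand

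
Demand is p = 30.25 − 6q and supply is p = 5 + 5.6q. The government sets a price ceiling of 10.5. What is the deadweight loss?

8.28

Competitive equilibrium: 30.25 − 6q = 5 + 5.6q → q* = 2.1767, p* = 17.1897.
At the ceiling p = 10.5, quantity supplied = (10.5 − 5)/5.6 = 0.9821.
Willingness to pay at q' = 0.9821: 30.25 − 6·0.9821 = 24.3574.
Δq = 2.1767 − 0.9821 = 1.1946; wedge = 24.3574 − 10.5 = 13.8574.
Deadweight loss = ½ × 1.1946 × 13.8574 = 8.28.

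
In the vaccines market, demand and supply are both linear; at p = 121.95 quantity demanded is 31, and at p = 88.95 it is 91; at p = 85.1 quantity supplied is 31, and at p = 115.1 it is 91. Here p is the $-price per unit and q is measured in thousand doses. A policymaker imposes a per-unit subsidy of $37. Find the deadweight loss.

Demand slope = (88.95 − 121.95)/(91 − 31) = −0.55, so p = 139 − 0.55q.
Supply slope = (115.1 − 85.1)/(91 − 31) = 0.5, so p = 69.6 + 0.5q.
Competitive equilibrium: 139 − 0.55q = 69.6 + 0.5q → q* = 66.0952, p* = 102.6476.
The subsidy lowers effective supply by 37: p = 32.6 + 0.5q.
New quantity: 139 − 0.55q = 32.6 + 0.5q → q' = 101.3333.
Overproduction Δq = 101.3333 − 66.0952 = 35.2381; wedge = subsidy = 37.
DWL = ½ × 35.2381 × 37 = $651.90 thousand.

$651.90 thousand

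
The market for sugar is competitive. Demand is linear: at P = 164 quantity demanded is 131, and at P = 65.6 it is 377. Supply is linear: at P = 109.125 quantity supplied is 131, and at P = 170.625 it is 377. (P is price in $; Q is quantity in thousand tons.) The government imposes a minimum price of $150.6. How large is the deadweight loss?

Demand slope = (65.6 − 164)/(377 − 131) = −0.4, so P = 216.4 − 0.4Q.
Supply slope = (170.625 − 109.125)/(377 − 131) = 0.25, so P = 76.375 + 0.25Q.
Competitive equilibrium: 216.4 − 0.4Q = 76.375 + 0.25Q → Q* = 215.4231, P* = 130.2308.
At the floor P = 150.6, quantity demanded = (216.4 − 150.6)/0.4 = 164.5.
Sellers' marginal cost at Q' = 164.5: 76.375 + 0.25·164.5 = 117.5.
ΔQ = 215.4231 − 164.5 = 50.9231; wedge = 150.6 − 117.5 = 33.1.
DWL = ½ × 50.9231 × 33.1 = $842.78 thousand.

$842.78 thousand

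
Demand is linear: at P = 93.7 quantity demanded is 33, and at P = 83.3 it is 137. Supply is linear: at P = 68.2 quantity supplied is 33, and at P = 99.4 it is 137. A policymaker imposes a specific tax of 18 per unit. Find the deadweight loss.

405

Demand slope = (83.3 − 93.7)/(137 − 33) = −0.1, so P = 97 − 0.1Q.
Supply slope = (99.4 − 68.2)/(137 − 33) = 0.3, so P = 58.3 + 0.3Q.
Competitive equilibrium: 97 − 0.1Q = 58.3 + 0.3Q → Q* = 96.75, P* = 87.325.
With the tax, the buyer price exceeds the seller price by 18: (97 − 0.1Q) − (58.3 + 0.3Q) = 18 → Q' = 51.75.
ΔQ = 96.75 − 51.75 = 45; the wedge equals the tax, 18.
DWL = ½ × 45 × 18 = 405.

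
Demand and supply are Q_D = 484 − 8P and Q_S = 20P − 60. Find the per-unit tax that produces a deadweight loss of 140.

7

In inverse form: demand P = 60.5 − 0.125Q, supply P = 3 + 0.05Q.
Competitive equilibrium: 60.5 − 0.125Q = 3 + 0.05Q → Q* = 328.5714, P* = 19.4286.
A tax t gives ΔQ = t/0.175 and wedge t, so DWL = t²/0.35.
t²/0.35 = 140 → t² = 49 → t = 7.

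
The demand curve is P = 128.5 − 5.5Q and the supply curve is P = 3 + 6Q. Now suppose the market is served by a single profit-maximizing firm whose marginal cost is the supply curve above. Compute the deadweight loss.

Competitive equilibrium: 128.5 − 5.5Q = 3 + 6Q → Q* = 10.913, P* = 68.4783.
Marginal revenue: MR = 128.5 − 11Q. Set MR = MC: 128.5 − 11Q = 3 + 6Q → Q_m = 7.3824.
Price P_m = 128.5 − 5.5·7.3824 = 87.8968; MC(Q_m) = 3 + 6·7.3824 = 47.2944.
Competitive Q* = 10.913, so ΔQ = 3.5306; wedge = 87.8968 − 47.2944 = 40.6024.
The triangle = ½ × 3.5306 × 40.6024 = 71.68.

71.68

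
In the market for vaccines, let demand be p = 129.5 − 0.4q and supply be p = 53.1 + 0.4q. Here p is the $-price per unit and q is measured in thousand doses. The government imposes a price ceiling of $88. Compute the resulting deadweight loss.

Competitive equilibrium: 129.5 − 0.4q = 53.1 + 0.4q → q* = 95.5, p* = 91.3.
At the ceiling p = 88, quantity supplied = (88 − 53.1)/0.4 = 87.25.
Willingness to pay at q' = 87.25: 129.5 − 0.4·87.25 = 94.6.
Δq = 95.5 − 87.25 = 8.25; wedge = 94.6 − 88 = 6.6.
DWL = ½ × 8.25 × 6.6 = $27.225 thousand.

$27.225 thousand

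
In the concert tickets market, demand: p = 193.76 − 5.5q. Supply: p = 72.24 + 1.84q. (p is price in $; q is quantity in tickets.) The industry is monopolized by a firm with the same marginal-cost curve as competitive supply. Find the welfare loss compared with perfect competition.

$184.57

Competitive equilibrium: 193.76 − 5.5q = 72.24 + 1.84q → q* = 16.5559, p* = 102.7028.
Marginal revenue: MR = 193.76 − 11q. Set MR = MC: 193.76 − 11q = 72.24 + 1.84q → q_m = 9.4642.
Price p_m = 193.76 − 5.5·9.4642 = 141.7069; MC(q_m) = 72.24 + 1.84·9.4642 = 89.6541.
Competitive q* = 16.5559, so Δq = 7.0917; wedge = 141.7069 − 89.6541 = 52.0528.
Deadweight loss = ½ × 7.0917 × 52.0528 = $184.57.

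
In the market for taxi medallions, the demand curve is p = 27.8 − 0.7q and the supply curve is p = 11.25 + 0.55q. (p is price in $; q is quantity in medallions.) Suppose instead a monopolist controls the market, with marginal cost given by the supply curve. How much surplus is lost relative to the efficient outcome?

Competitive equilibrium: 27.8 − 0.7q = 11.25 + 0.55q → q* = 13.24, p* = 18.532.
Marginal revenue: MR = 27.8 − 1.4q. Set MR = MC: 27.8 − 1.4q = 11.25 + 0.55q → q_m = 8.4872.
Price p_m = 27.8 − 0.7·8.4872 = 21.859; MC(q_m) = 11.25 + 0.55·8.4872 = 15.918.
Competitive q* = 13.24, so Δq = 4.7528; wedge = 21.859 − 15.918 = 5.941.
The triangle = ½ × 4.7528 × 5.941 = $14.12.

$14.12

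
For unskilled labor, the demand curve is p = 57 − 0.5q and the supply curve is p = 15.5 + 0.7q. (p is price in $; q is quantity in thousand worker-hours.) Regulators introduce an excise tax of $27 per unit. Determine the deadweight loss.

$303.75 thousand

Competitive equilibrium: 57 − 0.5q = 15.5 + 0.7q → q* = 34.5833, p* = 39.7083.
With the tax, the buyer price exceeds the seller price by 27: (57 − 0.5q) − (15.5 + 0.7q) = 27 → q' = 12.0833.
Δq = 34.5833 − 12.0833 = 22.5; the wedge equals the tax, 27.
Deadweight loss = ½ × 22.5 × 27 = $303.75 thousand.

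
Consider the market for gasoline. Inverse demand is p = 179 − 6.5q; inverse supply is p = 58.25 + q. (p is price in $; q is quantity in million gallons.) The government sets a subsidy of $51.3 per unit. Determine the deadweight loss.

Competitive equilibrium: 179 − 6.5q = 58.25 + q → q* = 16.1, p* = 74.35.
The subsidy lowers effective supply by 51.3: p = 6.95 + q.
New quantity: 179 − 6.5q = 6.95 + q → q' = 22.94.
Overproduction Δq = 22.94 − 16.1 = 6.84; wedge = subsidy = 51.3.
DWL = ½ × 6.84 × 51.3 = $175.446 million.

$175.446 million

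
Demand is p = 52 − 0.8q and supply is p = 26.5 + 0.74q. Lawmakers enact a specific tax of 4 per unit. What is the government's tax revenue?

55.84

Competitive equilibrium: 52 − 0.8q = 26.5 + 0.74q → q* = 16.5584, p* = 38.7532.
With the tax, the buyer price exceeds the seller price by 4: (52 − 0.8q) − (26.5 + 0.74q) = 4 → q' = 13.961.
Tax revenue = 4 × 13.961 = 55.84.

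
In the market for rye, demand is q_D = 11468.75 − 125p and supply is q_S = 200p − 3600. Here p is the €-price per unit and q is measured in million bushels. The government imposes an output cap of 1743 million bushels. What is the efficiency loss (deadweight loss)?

€100395.78 million

In inverse form: demand p = 91.75 − 0.008q, supply p = 18 + 0.005q.
Competitive equilibrium: 91.75 − 0.008q = 18 + 0.005q → q* = 5673.0769, p* = 46.3654.
At q = 1743: demand price = 91.75 − 0.008·1743 = 77.806; supply price = 18 + 0.005·1743 = 26.715.
Δq = 5673.0769 − 1743 = 3930.0769; wedge = 77.806 − 26.715 = 51.091.
DWL = ½ × 3930.0769 × 51.091 = €100395.78 million.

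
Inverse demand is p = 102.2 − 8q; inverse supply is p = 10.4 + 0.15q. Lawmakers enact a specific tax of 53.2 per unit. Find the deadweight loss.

173.63

Competitive equilibrium: 102.2 − 8q = 10.4 + 0.15q → q* = 11.2638, p* = 12.0896.
With the tax, the buyer price exceeds the seller price by 53.2: (102.2 − 8q) − (10.4 + 0.15q) = 53.2 → q' = 4.7362.
Δq = 11.2638 − 4.7362 = 6.5276; the wedge equals the tax, 53.2.
Deadweight loss = ½ × 6.5276 × 53.2 = 173.63.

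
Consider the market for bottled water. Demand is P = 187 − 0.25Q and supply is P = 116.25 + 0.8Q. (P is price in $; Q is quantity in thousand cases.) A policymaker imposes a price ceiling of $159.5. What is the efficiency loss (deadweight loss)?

Competitive equilibrium: 187 − 0.25Q = 116.25 + 0.8Q → Q* = 67.381, P* = 170.1548.
At the ceiling P = 159.5, quantity supplied = (159.5 − 116.25)/0.8 = 54.0625.
Willingness to pay at Q' = 54.0625: 187 − 0.25·54.0625 = 173.4844.
ΔQ = 67.381 − 54.0625 = 13.3185; wedge = 173.4844 − 159.5 = 13.9844.
Deadweight loss = ½ × 13.3185 × 13.9844 = $93.13 thousand.

$93.13 thousand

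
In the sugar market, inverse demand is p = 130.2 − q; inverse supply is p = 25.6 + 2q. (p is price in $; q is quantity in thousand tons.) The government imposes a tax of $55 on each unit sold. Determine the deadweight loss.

Competitive equilibrium: 130.2 − q = 25.6 + 2q → q* = 34.8667, p* = 95.3333.
With the tax, the buyer price exceeds the seller price by 55: (130.2 − q) − (25.6 + 2q) = 55 → q' = 16.5333.
Δq = 34.8667 − 16.5333 = 18.3334; the wedge equals the tax, 55.
Welfare loss = ½ × 18.3334 × 55 = $504.17 thousand.

$504.17 thousand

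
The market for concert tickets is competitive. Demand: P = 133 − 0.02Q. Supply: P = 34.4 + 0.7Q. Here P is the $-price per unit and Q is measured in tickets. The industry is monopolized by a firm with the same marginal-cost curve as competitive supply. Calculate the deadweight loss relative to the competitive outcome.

$4.93

Competitive equilibrium: 133 − 0.02Q = 34.4 + 0.7Q → Q* = 136.9444, P* = 130.2611.
Marginal revenue: MR = 133 − 0.04Q. Set MR = MC: 133 − 0.04Q = 34.4 + 0.7Q → Q_m = 133.2432.
Price P_m = 133 − 0.02·133.2432 = 130.3351; MC(Q_m) = 34.4 + 0.7·133.2432 = 127.6702.
Competitive Q* = 136.9444, so ΔQ = 3.7012; wedge = 130.3351 − 127.6702 = 2.6649.
The triangle = ½ × 3.7012 × 2.6649 = $4.93.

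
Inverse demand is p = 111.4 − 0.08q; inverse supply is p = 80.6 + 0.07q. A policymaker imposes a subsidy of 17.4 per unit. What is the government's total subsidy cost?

5591.20

Competitive equilibrium: 111.4 − 0.08q = 80.6 + 0.07q → q* = 205.3333, p* = 94.9733.
The subsidy lowers effective supply by 17.4: p = 63.2 + 0.07q.
New quantity: 111.4 − 0.08q = 63.2 + 0.07q → q' = 321.3333.
Total subsidy cost = 17.4 × 321.3333 = 5591.20.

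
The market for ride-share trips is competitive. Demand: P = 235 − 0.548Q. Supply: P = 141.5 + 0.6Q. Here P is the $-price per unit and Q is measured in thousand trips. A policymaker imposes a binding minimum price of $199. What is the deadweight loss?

Competitive equilibrium: 235 − 0.548Q = 141.5 + 0.6Q → Q* = 81.44599, P* = 190.3676.
At the floor P = 199, quantity demanded = (235 − 199)/0.548 = 65.69343.
Sellers' marginal cost at Q' = 65.69343: 141.5 + 0.6·65.69343 = 180.91606.
ΔQ = 81.44599 − 65.69343 = 15.75256; wedge = 199 − 180.91606 = 18.08394.
Deadweight loss = ½ × 15.75256 × 18.08394 = $142.43 thousand.

$142.43 thousand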